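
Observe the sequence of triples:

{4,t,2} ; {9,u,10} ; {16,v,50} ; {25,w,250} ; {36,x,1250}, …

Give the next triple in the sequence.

First coordinate: perfect squares: 2², 3², 4², …, so 4, 9, 16, 25, 36 → 49.
Letter goes t, u, v, w, x → y (letters move forward 1 place in the alphabet).
Third coordinate goes 2, 10, 50, 250, 1250 → 6250 (×5 each step).
Putting it together: {49,y,6250}.

{49,y,6250}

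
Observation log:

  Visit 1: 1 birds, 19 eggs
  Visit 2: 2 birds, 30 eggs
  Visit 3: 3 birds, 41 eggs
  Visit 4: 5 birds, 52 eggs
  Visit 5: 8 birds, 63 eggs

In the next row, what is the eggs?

74

For the birds, each term is the sum of the two before it: 1, 2, 3, 5, 8 → 13.
Eggs — +11 each step: 19, 30, 41, 52, 63 → 74.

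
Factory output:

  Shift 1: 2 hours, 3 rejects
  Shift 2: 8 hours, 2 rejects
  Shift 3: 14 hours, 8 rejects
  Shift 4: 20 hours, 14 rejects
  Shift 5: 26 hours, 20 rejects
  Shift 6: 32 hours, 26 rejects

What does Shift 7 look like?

38 hours, 32 rejects

Hours: +6 each step; 2, 8, 14, 20, 26, 32 → 38.
Rejects goes 3, 2, 8, 14, 20, 26 → 32 (always the previous value of the hours).
Putting it together: 38 hours, 32 rejects.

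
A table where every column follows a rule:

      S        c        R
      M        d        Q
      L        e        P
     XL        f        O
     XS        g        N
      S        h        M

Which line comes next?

M  i  L

Size: repeats S → M → L → XL → XS, so S, M, L, XL, XS, S → M.
First letter goes c, d, e, f, g, h → i (letters move forward 1 place in the alphabet).
Second letter — letters move back 1 place in the alphabet: R, Q, P, O, N, M → L.
Combining the parts gives M  i  L.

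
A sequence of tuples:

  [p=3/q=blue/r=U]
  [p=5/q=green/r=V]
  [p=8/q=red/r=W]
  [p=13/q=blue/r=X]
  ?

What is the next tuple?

[p=21/q=green/r=Y]

P — each term is the sum of the two before it: 3, 5, 8, 13 → 21.
Q goes blue, green, red, blue → green (repeats blue → green → red).
R goes U, V, W, X → Y (letters move forward 1 place in the alphabet).
Combining the parts gives [p=21/q=green/r=Y].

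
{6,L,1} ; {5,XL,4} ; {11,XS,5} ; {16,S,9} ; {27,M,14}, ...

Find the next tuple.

For the first coordinate, each term is the sum of the two before it: 6, 5, 11, 16, 27 → 43.
Size: L, XL, XS, S, M → L (runs through clothing sizes XS→XL).
Third coordinate goes 1, 4, 5, 9, 14 → 23 (each term is the sum of the two before it).
Putting it together: {43,L,23}.

{43,L,23}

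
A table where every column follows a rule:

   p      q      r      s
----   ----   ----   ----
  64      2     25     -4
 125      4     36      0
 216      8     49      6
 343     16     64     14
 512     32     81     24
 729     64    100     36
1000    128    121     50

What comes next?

Column p: perfect cubes: 4³, 5³, 6³, …; 64, 125, 216, 343, 512, 729, 1000 → 1331.
Column q: ×2 each step; 2, 4, 8, 16, 32, 64, 128 → 256.
Column r: 25, 36, 49, 64, 81, 100, 121 → 144 (perfect squares: 5², 6², 7², …).
Column s — differences are 4, 6, 8, … (increasing by 2 each time): -4, 0, 6, 14, 24, 36, 50 → 66.
Putting it together: 1331  256  144  66.

1331  256  144  66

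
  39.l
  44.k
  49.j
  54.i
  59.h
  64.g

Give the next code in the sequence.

69.f

First component — +5 each step: 39, 44, 49, 54, 59, 64 → 69.
Letter: letters move back 1 place in the alphabet, so l, k, j, i, h, g → f.
Combining the parts gives 69.f.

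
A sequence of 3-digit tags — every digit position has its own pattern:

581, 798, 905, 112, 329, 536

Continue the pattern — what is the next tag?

743

First digit: 5, 7, 9, 1, 3, 5 → 7 (+2 each step, mod 10).
Second digit: 8, 9, 0, 1, 2, 3 → 4 (+1 each step, mod 10).
Third digit: −3 each step, mod 10; 1, 8, 5, 2, 9, 6 → 3.
Combining the parts gives 743.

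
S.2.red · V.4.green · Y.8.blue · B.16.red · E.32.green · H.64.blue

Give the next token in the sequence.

Letter: letters move forward 3 places in the alphabet, wrapping Z→A; S, V, Y, B, E, H → K.
Second component: 2, 4, 8, 16, 32, 64 → 128 (×2 each step).
Colour — repeats red → green → blue: red, green, blue, red, green, blue → red.
Combining the parts gives K.128.red.

K.128.red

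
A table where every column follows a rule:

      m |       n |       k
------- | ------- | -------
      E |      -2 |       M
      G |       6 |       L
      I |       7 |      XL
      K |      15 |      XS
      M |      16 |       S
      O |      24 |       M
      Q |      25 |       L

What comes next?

Column m goes E, G, I, K, M, O, Q → S (letters move forward 2 places in the alphabet).
Column n goes -2, 6, 7, 15, 16, 24, 25 → 33 (alternating steps +8, +1, +8, +1, …).
For the column k, repeats M → L → XL → XS → S: M, L, XL, XS, S, M, L → XL.
So the next row is S  33  XL.

S  33  XL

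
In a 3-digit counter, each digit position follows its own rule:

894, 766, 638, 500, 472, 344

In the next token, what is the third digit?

Third digit goes 4, 6, 8, 0, 2, 4 → 6 (+2 each step, mod 10).

6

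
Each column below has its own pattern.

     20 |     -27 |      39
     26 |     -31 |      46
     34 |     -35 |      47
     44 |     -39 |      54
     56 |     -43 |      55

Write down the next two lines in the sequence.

70  -47  62; 86  -51  63

First component: 20, 26, 34, 44, 56 → 70 → 86 (differences are 6, 8, 10, … (increasing by 2 each time)).
Second component goes -27, -31, -35, -39, -43 → -47 → -51 (−4 each step).
Third component goes 39, 46, 47, 54, 55 → 62 → 63 (alternating steps +7, +1, +7, +1, …).
Putting the parts together: 70  -47  62 and then 86  -51  63.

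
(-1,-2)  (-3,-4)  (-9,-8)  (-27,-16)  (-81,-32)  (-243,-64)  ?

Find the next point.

First component — ×3 each step: -1, -3, -9, -27, -81, -243 → -729.
Second component: ×2 each step; -2, -4, -8, -16, -32, -64 → -128.
Combining the parts gives (-729,-128).

(-729,-128)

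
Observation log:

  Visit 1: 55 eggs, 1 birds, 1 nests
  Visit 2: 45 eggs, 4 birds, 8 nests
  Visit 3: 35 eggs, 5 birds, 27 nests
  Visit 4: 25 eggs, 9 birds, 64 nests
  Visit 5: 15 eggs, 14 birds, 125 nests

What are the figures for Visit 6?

Eggs: −10 each step; 55, 45, 35, 25, 15 → 5.
Birds: each term is the sum of the two before it; 1, 4, 5, 9, 14 → 23.
For the nests, perfect cubes: 1³, 2³, 3³, …: 1, 8, 27, 64, 125 → 216.
Combining the parts gives 5 eggs, 23 birds, 216 nests.

5 eggs, 23 birds, 216 nests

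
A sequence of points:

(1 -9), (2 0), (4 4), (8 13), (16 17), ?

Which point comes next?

First component: ×2 each step, so 1, 2, 4, 8, 16 → 32.
For the second component, alternating steps +9, +4, +9, +4, …: -9, 0, 4, 13, 17 → 26.
Putting it together: (32 26).

(32 26)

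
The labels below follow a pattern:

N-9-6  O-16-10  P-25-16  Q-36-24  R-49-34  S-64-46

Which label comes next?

T-81-60

Letter: letters move forward 1 place in the alphabet; N, O, P, Q, R, S → T.
Second component: perfect squares: 3², 4², 5², …; 9, 16, 25, 36, 49, 64 → 81.
Third component: differences are 4, 6, 8, … (increasing by 2 each time); 6, 10, 16, 24, 34, 46 → 60.
Putting it together: T-81-60.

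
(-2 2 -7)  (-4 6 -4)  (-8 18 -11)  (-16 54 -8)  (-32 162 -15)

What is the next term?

(-64 486 -12)

First coordinate: ×2 each step; -2, -4, -8, -16, -32 → -64.
Second coordinate: 2, 6, 18, 54, 162 → 486 (×3 each step).
Third coordinate — alternating steps +3, −7, +3, −7, …: -7, -4, -11, -8, -15 → -12.
Putting it together: (-64 486 -12).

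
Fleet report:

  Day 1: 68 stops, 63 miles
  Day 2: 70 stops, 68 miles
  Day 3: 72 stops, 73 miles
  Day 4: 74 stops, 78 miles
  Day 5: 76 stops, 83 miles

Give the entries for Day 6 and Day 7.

Stops: 68, 70, 72, 74, 76 → 78 → 80 (+2 each step).
Miles: +5 each step, so 63, 68, 73, 78, 83 → 88 → 93.
Putting the parts together: 78 stops, 88 miles and then 80 stops, 93 miles.

78 stops, 88 miles; 80 stops, 93 miles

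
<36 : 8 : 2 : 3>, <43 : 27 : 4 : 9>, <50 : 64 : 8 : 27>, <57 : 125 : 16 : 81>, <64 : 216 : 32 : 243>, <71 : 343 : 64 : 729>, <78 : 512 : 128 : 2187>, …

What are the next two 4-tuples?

For the first entry, +7 each step: 36, 43, 50, 57, 64, 71, 78 → 85 → 92.
Second entry: perfect cubes: 2³, 3³, 4³, …; 8, 27, 64, 125, 216, 343, 512 → 729 → 1000.
Third entry — ×2 each step: 2, 4, 8, 16, 32, 64, 128 → 256 → 512.
Fourth entry: 3, 9, 27, 81, 243, 729, 2187 → 6561 → 19683 (×3 each step).
So the next two 4-tuples are <85 : 729 : 256 : 6561> and <92 : 1000 : 512 : 19683>.

<85 : 729 : 256 : 6561>, <92 : 1000 : 512 : 19683>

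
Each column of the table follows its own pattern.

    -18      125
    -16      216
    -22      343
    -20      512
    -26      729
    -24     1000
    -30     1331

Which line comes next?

First component: -18, -16, -22, -20, -26, -24, -30 → -28 (alternating steps +2, −6, +2, −6, …).
Second component: perfect cubes: 5³, 6³, 7³, …; 125, 216, 343, 512, 729, 1000, 1331 → 1728.
Putting it together: -28  1728.

-28  1728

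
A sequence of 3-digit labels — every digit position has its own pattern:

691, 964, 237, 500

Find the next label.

873

First digit — +3 each step, mod 10: 6, 9, 2, 5 → 8.
Second digit goes 9, 6, 3, 0 → 7 (−3 each step, mod 10).
Third digit — +3 each step, mod 10: 1, 4, 7, 0 → 3.
Combining the parts gives 873.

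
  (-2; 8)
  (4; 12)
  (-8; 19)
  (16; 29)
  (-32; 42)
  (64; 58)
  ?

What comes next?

(-128; 77)

First slot: -2, 4, -8, 16, -32, 64 → -128 (×(-2) each step).
Second slot: differences are 4, 7, 10, … (increasing by 3 each time); 8, 12, 19, 29, 42, 58 → 77.
Putting it together: (-128; 77).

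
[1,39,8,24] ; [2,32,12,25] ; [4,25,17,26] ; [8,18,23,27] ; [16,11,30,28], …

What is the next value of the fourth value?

Fourth value — +1 each step: 24, 25, 26, 27, 28 → 29.

29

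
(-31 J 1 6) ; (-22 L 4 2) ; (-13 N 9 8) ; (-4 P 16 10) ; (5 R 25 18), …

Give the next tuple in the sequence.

First component — +9 each step: -31, -22, -13, -4, 5 → 14.
Letter: letters move forward 2 places in the alphabet; J, L, N, P, R → T.
Third component — perfect squares: 1², 2², 3², …: 1, 4, 9, 16, 25 → 36.
Fourth component: each term is the sum of the two before it; 6, 2, 8, 10, 18 → 28.
So the next tuple is (14 T 36 28).

(14 T 36 28)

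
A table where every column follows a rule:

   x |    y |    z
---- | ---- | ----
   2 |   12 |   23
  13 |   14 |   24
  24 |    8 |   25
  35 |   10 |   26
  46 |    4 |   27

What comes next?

Column x — +11 each step: 2, 13, 24, 35, 46 → 57.
Column y: alternating steps +2, −6, +2, −6, …; 12, 14, 8, 10, 4 → 6.
Column z: +1 each step, so 23, 24, 25, 26, 27 → 28.
Combining the parts gives 57  6  28.

57  6  28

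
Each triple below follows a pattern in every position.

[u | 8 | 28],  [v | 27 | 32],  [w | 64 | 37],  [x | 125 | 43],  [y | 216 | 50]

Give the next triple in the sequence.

Letter: u, v, w, x, y → z (letters move forward 1 place in the alphabet).
Second component: 8, 27, 64, 125, 216 → 343 (perfect cubes: 2³, 3³, 4³, …).
Third component: 28, 32, 37, 43, 50 → 58 (differences are 4, 5, 6, … (increasing by 1 each time)).
Combining the parts gives [z | 343 | 58].

[z | 343 | 58]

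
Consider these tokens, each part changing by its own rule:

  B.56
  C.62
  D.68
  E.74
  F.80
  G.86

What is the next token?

H.92

Letter — letters move forward 1 place in the alphabet: B, C, D, E, F, G → H.
For the second component, +6 each step: 56, 62, 68, 74, 80, 86 → 92.
Combining the parts gives H.92.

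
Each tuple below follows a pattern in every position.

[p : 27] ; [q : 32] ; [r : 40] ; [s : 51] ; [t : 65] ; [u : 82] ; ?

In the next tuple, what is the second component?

Second component: differences are 5, 8, 11, … (increasing by 3 each time); 27, 32, 40, 51, 65, 82 → 102.

102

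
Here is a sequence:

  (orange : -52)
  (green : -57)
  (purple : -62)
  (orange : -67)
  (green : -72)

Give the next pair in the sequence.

(purple : -77)

Colour: repeats orange → green → purple, so orange, green, purple, orange, green → purple.
Second component: -52, -57, -62, -67, -72 → -77 (−5 each step).
Combining the parts gives (purple : -77).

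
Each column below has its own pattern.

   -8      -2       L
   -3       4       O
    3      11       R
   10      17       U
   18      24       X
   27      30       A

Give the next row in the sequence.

First component: differences are 5, 6, 7, … (increasing by 1 each time); -8, -3, 3, 10, 18, 27 → 37.
Second component: alternating steps +6, +7, +6, +7, …, so -2, 4, 11, 17, 24, 30 → 37.
Letter — letters move forward 3 places in the alphabet, wrapping Z→A: L, O, R, U, X, A → D.
Putting it together: 37  37  D.

37  37  D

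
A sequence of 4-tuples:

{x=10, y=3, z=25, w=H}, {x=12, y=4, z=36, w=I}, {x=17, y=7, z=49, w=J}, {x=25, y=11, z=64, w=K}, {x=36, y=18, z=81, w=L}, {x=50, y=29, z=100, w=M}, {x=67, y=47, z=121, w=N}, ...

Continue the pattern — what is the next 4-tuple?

{x=87, y=76, z=144, w=O}

X — differences are 2, 5, 8, … (increasing by 3 each time): 10, 12, 17, 25, 36, 50, 67 → 87.
Y: each term is the sum of the two before it; 3, 4, 7, 11, 18, 29, 47 → 76.
Z: perfect squares: 5², 6², 7², …; 25, 36, 49, 64, 81, 100, 121 → 144.
W: letters move forward 1 place in the alphabet; H, I, J, K, L, M, N → O.
So the next 4-tuple is {x=87, y=76, z=144, w=O}.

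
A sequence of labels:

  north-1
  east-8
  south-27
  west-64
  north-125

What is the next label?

Direction: repeats north → east → south → west, so north, east, south, west, north → east.
For the second component, perfect cubes: 1³, 2³, 3³, …: 1, 8, 27, 64, 125 → 216.
Putting it together: east-216.

east-216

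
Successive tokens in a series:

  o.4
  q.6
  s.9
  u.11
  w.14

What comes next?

For the letter, letters move forward 2 places in the alphabet: o, q, s, u, w → y.
Second component — alternating steps +2, +3, +2, +3, …: 4, 6, 9, 11, 14 → 16.
Putting it together: y.16.

y.16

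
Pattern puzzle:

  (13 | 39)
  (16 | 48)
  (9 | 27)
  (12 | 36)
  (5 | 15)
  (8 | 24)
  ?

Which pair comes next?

(1 | 3)

First slot: alternating steps +3, −7, +3, −7, …, so 13, 16, 9, 12, 5, 8 → 1.
Second slot — always 3 × the first slot: 39, 48, 27, 36, 15, 24 → 3.
Combining the parts gives (1 | 3).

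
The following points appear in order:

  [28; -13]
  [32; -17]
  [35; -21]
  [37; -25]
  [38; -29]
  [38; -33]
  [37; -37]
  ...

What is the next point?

First value: 28, 32, 35, 37, 38, 38, 37 → 35 (differences are 4, 3, 2, … (decreasing by 1 each time)).
For the second value, −4 each step: -13, -17, -21, -25, -29, -33, -37 → -41.
Putting it together: [35; -41].

[35; -41]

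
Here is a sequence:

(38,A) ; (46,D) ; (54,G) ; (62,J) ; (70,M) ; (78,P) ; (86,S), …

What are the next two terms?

(94,V), (102,Y)

For the first part, +8 each step: 38, 46, 54, 62, 70, 78, 86 → 94 → 102.
Letter: A, D, G, J, M, P, S → V → Y (letters move forward 3 places in the alphabet).
So the next two terms are (94,V) and (102,Y).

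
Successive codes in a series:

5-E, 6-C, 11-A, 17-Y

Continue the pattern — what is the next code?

28-W

For the first component, each term is the sum of the two before it: 5, 6, 11, 17 → 28.
Letter goes E, C, A, Y → W (letters move back 2 places in the alphabet, wrapping A→Z).
Combining the parts gives 28-W.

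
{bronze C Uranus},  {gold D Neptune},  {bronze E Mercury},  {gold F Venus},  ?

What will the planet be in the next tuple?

Planet goes Uranus, Neptune, Mercury, Venus → Earth (runs through the planets Mercury→Neptune).

Earth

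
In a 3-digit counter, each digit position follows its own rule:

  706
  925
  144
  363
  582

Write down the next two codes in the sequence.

701 then 920

For the first digit, +2 each step, mod 10: 7, 9, 1, 3, 5 → 7 → 9.
For the second digit, +2 each step, mod 10: 0, 2, 4, 6, 8 → 0 → 2.
Third digit goes 6, 5, 4, 3, 2 → 1 → 0 (−1 each step, mod 10).
Putting the parts together: 701 and then 920.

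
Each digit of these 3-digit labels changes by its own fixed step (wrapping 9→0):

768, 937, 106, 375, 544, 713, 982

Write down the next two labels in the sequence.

First digit goes 7, 9, 1, 3, 5, 7, 9 → 1 → 3 (+2 each step, mod 10).
Second digit: −3 each step, mod 10, so 6, 3, 0, 7, 4, 1, 8 → 5 → 2.
Third digit — −1 each step, mod 10: 8, 7, 6, 5, 4, 3, 2 → 1 → 0.
Putting the parts together: 151 and then 320.

151, 320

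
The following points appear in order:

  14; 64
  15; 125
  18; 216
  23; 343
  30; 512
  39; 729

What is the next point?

First slot — differences are 1, 3, 5, … (increasing by 2 each time): 14, 15, 18, 23, 30, 39 → 50.
Second slot: perfect cubes: 4³, 5³, 6³, …, so 64, 125, 216, 343, 512, 729 → 1000.
So the next point is 50; 1000.

50; 1000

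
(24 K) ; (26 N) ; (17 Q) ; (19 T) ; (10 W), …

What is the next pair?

(12 Z)

First value: 24, 26, 17, 19, 10 → 12 (alternating steps +2, −9, +2, −9, …).
Letter: letters move forward 3 places in the alphabet, so K, N, Q, T, W → Z.
Putting it together: (12 Z).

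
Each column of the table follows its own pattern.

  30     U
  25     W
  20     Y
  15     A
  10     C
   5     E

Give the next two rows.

0  G; -5  I

First component goes 30, 25, 20, 15, 10, 5 → 0 → -5 (−5 each step).
Letter: letters move forward 2 places in the alphabet, wrapping Z→A; U, W, Y, A, C, E → G → I.
So the next two rows are 0  G and -5  I.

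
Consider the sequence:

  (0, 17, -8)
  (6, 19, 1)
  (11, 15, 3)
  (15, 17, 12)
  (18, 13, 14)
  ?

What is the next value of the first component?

20

First component: differences are 6, 5, 4, … (decreasing by 1 each time); 0, 6, 11, 15, 18 → 20.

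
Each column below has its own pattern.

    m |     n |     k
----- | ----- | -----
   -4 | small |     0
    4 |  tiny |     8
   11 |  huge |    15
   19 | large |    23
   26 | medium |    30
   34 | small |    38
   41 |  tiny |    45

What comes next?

49  huge  53

Column m goes -4, 4, 11, 19, 26, 34, 41 → 49 (alternating steps +8, +7, +8, +7, …).
Column n: repeats small → tiny → huge → large → medium; small, tiny, huge, large, medium, small, tiny → huge.
Column k: always 4 more than the column m; 0, 8, 15, 23, 30, 38, 45 → 53.
Combining the parts gives 49  huge  53.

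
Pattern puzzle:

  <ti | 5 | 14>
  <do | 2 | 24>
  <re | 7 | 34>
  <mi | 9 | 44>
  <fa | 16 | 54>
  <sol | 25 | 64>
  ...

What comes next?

Note: ti, do, re, mi, fa, sol → la (runs through the solfège scale do→ti).
Second slot: 5, 2, 7, 9, 16, 25 → 41 (each term is the sum of the two before it).
Third slot: 14, 24, 34, 44, 54, 64 → 74 (+10 each step).
Combining the parts gives <la | 41 | 74>.

<la | 41 | 74>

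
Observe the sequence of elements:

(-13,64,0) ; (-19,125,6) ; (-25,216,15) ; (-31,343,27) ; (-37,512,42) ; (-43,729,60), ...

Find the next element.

First component: −6 each step, so -13, -19, -25, -31, -37, -43 → -49.
Second component: 64, 125, 216, 343, 512, 729 → 1000 (perfect cubes: 4³, 5³, 6³, …).
Third component: differences are 6, 9, 12, … (increasing by 3 each time), so 0, 6, 15, 27, 42, 60 → 81.
Combining the parts gives (-49,1000,81).

(-49,1000,81)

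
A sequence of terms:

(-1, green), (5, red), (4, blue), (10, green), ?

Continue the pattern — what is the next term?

First coordinate goes -1, 5, 4, 10 → 9 (alternating steps +6, −1, +6, −1, …).
Colour — repeats green → red → blue: green, red, blue, green → red.
So the next term is (9, red).

(9, red)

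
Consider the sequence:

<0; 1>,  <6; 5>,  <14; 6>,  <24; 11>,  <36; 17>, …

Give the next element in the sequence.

<50; 28>

For the first coordinate, differences are 6, 8, 10, … (increasing by 2 each time): 0, 6, 14, 24, 36 → 50.
Second coordinate: 1, 5, 6, 11, 17 → 28 (each term is the sum of the two before it).
Combining the parts gives <50; 28>.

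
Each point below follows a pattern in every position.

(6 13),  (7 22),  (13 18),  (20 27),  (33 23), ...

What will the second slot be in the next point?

Second slot: alternating steps +9, −4, +9, −4, …, so 13, 22, 18, 27, 23 → 32.

32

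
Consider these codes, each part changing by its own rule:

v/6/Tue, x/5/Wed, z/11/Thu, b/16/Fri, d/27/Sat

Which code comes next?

Letter: letters move forward 2 places in the alphabet, wrapping Z→A, so v, x, z, b, d → f.
Second component: 6, 5, 11, 16, 27 → 43 (each term is the sum of the two before it).
Day goes Tue, Wed, Thu, Fri, Sat → Sun (runs through the weekdays Mon→Sun).
Putting it together: f/43/Sun.

f/43/Sun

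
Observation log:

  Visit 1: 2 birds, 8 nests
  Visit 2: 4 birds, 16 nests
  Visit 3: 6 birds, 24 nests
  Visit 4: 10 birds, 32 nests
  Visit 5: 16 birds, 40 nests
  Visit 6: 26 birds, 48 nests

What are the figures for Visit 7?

42 birds, 56 nests

For the birds, each term is the sum of the two before it: 2, 4, 6, 10, 16, 26 → 42.
Nests — +8 each step: 8, 16, 24, 32, 40, 48 → 56.
Combining the parts gives 42 birds, 56 nests.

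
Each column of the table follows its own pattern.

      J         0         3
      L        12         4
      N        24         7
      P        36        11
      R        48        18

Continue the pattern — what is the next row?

Letter: J, L, N, P, R → T (letters move forward 2 places in the alphabet).
Second component: 0, 12, 24, 36, 48 → 60 (+12 each step).
For the third component, each term is the sum of the two before it: 3, 4, 7, 11, 18 → 29.
So the next row is T  60  29.

T  60  29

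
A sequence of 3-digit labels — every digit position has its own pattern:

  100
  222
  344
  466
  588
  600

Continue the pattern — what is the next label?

First digit: +1 each step, mod 10; 1, 2, 3, 4, 5, 6 → 7.
Second digit — +2 each step, mod 10: 0, 2, 4, 6, 8, 0 → 2.
Third digit: +2 each step, mod 10, so 0, 2, 4, 6, 8, 0 → 2.
Putting it together: 722.

722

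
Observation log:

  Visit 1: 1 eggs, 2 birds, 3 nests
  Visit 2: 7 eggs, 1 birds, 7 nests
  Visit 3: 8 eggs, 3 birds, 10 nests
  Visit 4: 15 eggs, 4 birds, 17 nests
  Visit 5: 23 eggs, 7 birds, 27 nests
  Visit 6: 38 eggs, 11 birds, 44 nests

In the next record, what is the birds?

18

Birds: each term is the sum of the two before it; 2, 1, 3, 4, 7, 11 → 18.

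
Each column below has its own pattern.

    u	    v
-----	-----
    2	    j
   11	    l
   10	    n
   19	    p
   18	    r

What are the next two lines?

Column u: alternating steps +9, −1, +9, −1, …, so 2, 11, 10, 19, 18 → 27 → 26.
Column v goes j, l, n, p, r → t → v (letters move forward 2 places in the alphabet).
Putting the parts together: 27  t and then 26  v.

27  t; 26  v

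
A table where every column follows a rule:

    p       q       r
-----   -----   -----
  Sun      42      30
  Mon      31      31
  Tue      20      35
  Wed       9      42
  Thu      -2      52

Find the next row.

Fri  -13  65

Column p goes Sun, Mon, Tue, Wed, Thu → Fri (runs through the weekdays Mon→Sun).
Column q: 42, 31, 20, 9, -2 → -13 (−11 each step).
Column r: differences are 1, 4, 7, … (increasing by 3 each time); 30, 31, 35, 42, 52 → 65.
Combining the parts gives Fri  -13  65.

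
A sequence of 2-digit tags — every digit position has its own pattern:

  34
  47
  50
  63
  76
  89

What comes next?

First digit: +1 each step, mod 10, so 3, 4, 5, 6, 7, 8 → 9.
Second digit goes 4, 7, 0, 3, 6, 9 → 2 (+3 each step, mod 10).
So the next tag is 92.

92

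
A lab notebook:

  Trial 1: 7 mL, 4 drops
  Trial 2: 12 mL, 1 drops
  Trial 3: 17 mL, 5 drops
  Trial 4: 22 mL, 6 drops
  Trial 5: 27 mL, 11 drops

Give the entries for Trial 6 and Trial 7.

32 mL, 17 drops; 37 mL, 28 drops

ML: +5 each step, so 7, 12, 17, 22, 27 → 32 → 37.
Drops goes 4, 1, 5, 6, 11 → 17 → 28 (each term is the sum of the two before it).
Putting the parts together: 32 mL, 17 drops and then 37 mL, 28 drops.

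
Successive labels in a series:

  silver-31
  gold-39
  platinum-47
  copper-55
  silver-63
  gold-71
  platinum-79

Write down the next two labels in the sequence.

Metal goes silver, gold, platinum, copper, silver, gold, platinum → copper → silver (repeats silver → gold → platinum → copper).
Second component: 31, 39, 47, 55, 63, 71, 79 → 87 → 95 (+8 each step).
Putting the parts together: copper-87 and then silver-95.

copper-87 then silver-95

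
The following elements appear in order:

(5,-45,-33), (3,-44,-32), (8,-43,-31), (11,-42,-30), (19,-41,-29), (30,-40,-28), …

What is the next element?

For the first coordinate, each term is the sum of the two before it: 5, 3, 8, 11, 19, 30 → 49.
Second coordinate: +1 each step; -45, -44, -43, -42, -41, -40 → -39.
Third coordinate: always 12 more than the second coordinate, so -33, -32, -31, -30, -29, -28 → -27.
Combining the parts gives (49,-39,-27).

(49,-39,-27)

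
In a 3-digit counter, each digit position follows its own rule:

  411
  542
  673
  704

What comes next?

835

First digit — +1 each step, mod 10: 4, 5, 6, 7 → 8.
Second digit: +3 each step, mod 10, so 1, 4, 7, 0 → 3.
Third digit — +1 each step, mod 10: 1, 2, 3, 4 → 5.
So the next label is 835.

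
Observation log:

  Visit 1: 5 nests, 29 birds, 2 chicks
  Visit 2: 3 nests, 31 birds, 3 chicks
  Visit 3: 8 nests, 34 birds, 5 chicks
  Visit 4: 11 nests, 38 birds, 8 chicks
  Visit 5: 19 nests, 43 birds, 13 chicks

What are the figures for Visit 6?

30 nests, 49 birds, 21 chicks

Nests — each term is the sum of the two before it: 5, 3, 8, 11, 19 → 30.
Birds: 29, 31, 34, 38, 43 → 49 (differences are 2, 3, 4, … (increasing by 1 each time)).
Chicks: 2, 3, 5, 8, 13 → 21 (each term is the sum of the two before it).
Combining the parts gives 30 nests, 49 birds, 21 chicks.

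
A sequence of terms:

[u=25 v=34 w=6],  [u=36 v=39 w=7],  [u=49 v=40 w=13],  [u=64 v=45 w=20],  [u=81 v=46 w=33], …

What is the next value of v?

For the v, alternating steps +5, +1, +5, +1, …: 34, 39, 40, 45, 46 → 51.

51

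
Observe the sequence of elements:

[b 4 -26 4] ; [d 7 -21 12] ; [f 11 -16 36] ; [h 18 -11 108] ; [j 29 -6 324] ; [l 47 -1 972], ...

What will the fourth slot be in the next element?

2916

Fourth slot goes 4, 12, 36, 108, 324, 972 → 2916 (×3 each step).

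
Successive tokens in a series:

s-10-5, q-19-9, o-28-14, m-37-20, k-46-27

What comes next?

Letter: letters move back 2 places in the alphabet, so s, q, o, m, k → i.
Second component: +9 each step; 10, 19, 28, 37, 46 → 55.
Third component — differences are 4, 5, 6, … (increasing by 1 each time): 5, 9, 14, 20, 27 → 35.
So the next token is i-55-35.

i-55-35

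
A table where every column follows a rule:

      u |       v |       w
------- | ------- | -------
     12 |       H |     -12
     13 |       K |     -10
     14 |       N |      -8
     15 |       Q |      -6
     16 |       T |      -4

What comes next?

17  W  -2

Column u: +1 each step, so 12, 13, 14, 15, 16 → 17.
For the column v, letters move forward 3 places in the alphabet: H, K, N, Q, T → W.
For the column w, +2 each step: -12, -10, -8, -6, -4 → -2.
So the next row is 17  W  -2.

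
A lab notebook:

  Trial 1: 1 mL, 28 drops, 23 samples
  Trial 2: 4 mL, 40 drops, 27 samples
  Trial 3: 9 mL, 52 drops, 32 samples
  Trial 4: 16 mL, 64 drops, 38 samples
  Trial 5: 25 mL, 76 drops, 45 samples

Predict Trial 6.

36 mL, 88 drops, 53 samples

ML: perfect squares: 1², 2², 3², …, so 1, 4, 9, 16, 25 → 36.
Drops: +12 each step; 28, 40, 52, 64, 76 → 88.
Samples: 23, 27, 32, 38, 45 → 53 (differences are 4, 5, 6, … (increasing by 1 each time)).
Putting it together: 36 mL, 88 drops, 53 samples.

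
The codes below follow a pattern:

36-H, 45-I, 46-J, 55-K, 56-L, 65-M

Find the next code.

66-N

For the first component, alternating steps +9, +1, +9, +1, …: 36, 45, 46, 55, 56, 65 → 66.
Letter goes H, I, J, K, L, M → N (letters move forward 1 place in the alphabet).
Putting it together: 66-N.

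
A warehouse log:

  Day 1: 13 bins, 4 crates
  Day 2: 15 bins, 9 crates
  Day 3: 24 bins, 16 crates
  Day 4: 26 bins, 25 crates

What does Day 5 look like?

35 bins, 36 crates

Bins: alternating steps +2, +9, +2, +9, …, so 13, 15, 24, 26 → 35.
Crates: perfect squares: 2², 3², 4², …, so 4, 9, 16, 25 → 36.
Putting it together: 35 bins, 36 crates.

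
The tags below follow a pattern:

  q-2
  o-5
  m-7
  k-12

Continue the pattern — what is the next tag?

i-19

Letter — letters move back 2 places in the alphabet: q, o, m, k → i.
Second component — each term is the sum of the two before it: 2, 5, 7, 12 → 19.
Combining the parts gives i-19.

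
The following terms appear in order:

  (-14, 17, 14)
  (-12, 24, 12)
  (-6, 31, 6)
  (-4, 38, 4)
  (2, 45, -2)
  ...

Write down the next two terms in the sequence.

(4, 52, -4), (10, 59, -10)

First value: alternating steps +2, +6, +2, +6, …, so -14, -12, -6, -4, 2 → 4 → 10.
Second value: +7 each step; 17, 24, 31, 38, 45 → 52 → 59.
Third value goes 14, 12, 6, 4, -2 → -4 → -10 (always the negative of the first value).
Putting the parts together: (4, 52, -4) and then (10, 59, -10).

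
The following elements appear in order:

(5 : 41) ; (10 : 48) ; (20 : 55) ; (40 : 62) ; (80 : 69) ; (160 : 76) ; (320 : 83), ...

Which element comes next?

First slot goes 5, 10, 20, 40, 80, 160, 320 → 640 (×2 each step).
Second slot goes 41, 48, 55, 62, 69, 76, 83 → 90 (+7 each step).
So the next element is (640 : 90).

(640 : 90)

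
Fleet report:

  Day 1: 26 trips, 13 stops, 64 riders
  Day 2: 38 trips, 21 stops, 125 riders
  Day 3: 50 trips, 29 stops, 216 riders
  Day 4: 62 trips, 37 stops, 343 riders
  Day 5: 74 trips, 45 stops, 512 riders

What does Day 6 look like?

86 trips, 53 stops, 729 riders

Trips: +12 each step; 26, 38, 50, 62, 74 → 86.
Stops: 13, 21, 29, 37, 45 → 53 (+8 each step).
Riders: perfect cubes: 4³, 5³, 6³, …, so 64, 125, 216, 343, 512 → 729.
So the next record is 86 trips, 53 stops, 729 riders.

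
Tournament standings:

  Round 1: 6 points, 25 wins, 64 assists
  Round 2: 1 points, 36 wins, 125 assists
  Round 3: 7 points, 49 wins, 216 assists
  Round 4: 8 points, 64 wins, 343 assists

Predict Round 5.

15 points, 81 wins, 512 assists

Points: 6, 1, 7, 8 → 15 (each term is the sum of the two before it).
Wins: perfect squares: 5², 6², 7², …; 25, 36, 49, 64 → 81.
Assists: perfect cubes: 4³, 5³, 6³, …; 64, 125, 216, 343 → 512.
So the next row is 15 points, 81 wins, 512 assists.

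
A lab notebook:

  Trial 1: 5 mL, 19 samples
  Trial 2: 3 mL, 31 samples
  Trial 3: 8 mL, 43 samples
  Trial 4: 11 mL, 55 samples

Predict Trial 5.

19 mL, 67 samples

ML: each term is the sum of the two before it; 5, 3, 8, 11 → 19.
Samples goes 19, 31, 43, 55 → 67 (+12 each step).
So the next row is 19 mL, 67 samples.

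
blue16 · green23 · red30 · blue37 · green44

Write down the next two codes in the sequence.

red51 then blue58

Colour — repeats blue → green → red: blue, green, red, blue, green → red → blue.
Second component: +7 each step, so 16, 23, 30, 37, 44 → 51 → 58.
So the next two codes are red51 and blue58.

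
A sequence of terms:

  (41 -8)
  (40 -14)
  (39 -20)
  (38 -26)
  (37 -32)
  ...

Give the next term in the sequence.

First coordinate: −1 each step, so 41, 40, 39, 38, 37 → 36.
Second coordinate: −6 each step, so -8, -14, -20, -26, -32 → -38.
Putting it together: (36 -38).

(36 -38)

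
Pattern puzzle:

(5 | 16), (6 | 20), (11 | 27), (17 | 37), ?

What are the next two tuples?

(28 | 50), (45 | 66)

For the first entry, each term is the sum of the two before it: 5, 6, 11, 17 → 28 → 45.
Second entry — differences are 4, 7, 10, … (increasing by 3 each time): 16, 20, 27, 37 → 50 → 66.
Putting the parts together: (28 | 50) and then (45 | 66).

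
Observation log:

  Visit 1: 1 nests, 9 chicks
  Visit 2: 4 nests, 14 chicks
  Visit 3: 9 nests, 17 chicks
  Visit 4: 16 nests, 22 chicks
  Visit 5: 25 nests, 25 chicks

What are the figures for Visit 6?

Nests: perfect squares: 1², 2², 3², …, so 1, 4, 9, 16, 25 → 36.
For the chicks, alternating steps +5, +3, +5, +3, …: 9, 14, 17, 22, 25 → 30.
So the next line is 36 nests, 30 chicks.

36 nests, 30 chicks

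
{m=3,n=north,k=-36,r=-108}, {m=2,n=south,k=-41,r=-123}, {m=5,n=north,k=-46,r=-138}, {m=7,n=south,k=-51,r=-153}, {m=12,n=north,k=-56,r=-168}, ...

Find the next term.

{m=19,n=south,k=-61,r=-183}

M — each term is the sum of the two before it: 3, 2, 5, 7, 12 → 19.
For the n, alternates north ↔ south: north, south, north, south, north → south.
K — −5 each step: -36, -41, -46, -51, -56 → -61.
R: always 3 × the k; -108, -123, -138, -153, -168 → -183.
Putting it together: {m=19,n=south,k=-61,r=-183}.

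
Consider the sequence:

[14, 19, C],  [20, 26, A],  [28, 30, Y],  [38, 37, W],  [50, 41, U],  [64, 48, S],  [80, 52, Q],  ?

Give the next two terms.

[98, 59, O], [118, 63, M]

First component — differences are 6, 8, 10, … (increasing by 2 each time): 14, 20, 28, 38, 50, 64, 80 → 98 → 118.
Second component — alternating steps +7, +4, +7, +4, …: 19, 26, 30, 37, 41, 48, 52 → 59 → 63.
Letter: C, A, Y, W, U, S, Q → O → M (letters move back 2 places in the alphabet, wrapping A→Z).
Putting the parts together: [98, 59, O] and then [118, 63, M].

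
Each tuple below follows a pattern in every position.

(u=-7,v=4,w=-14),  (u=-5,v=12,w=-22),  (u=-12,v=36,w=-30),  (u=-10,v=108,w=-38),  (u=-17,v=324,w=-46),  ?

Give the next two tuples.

U: -7, -5, -12, -10, -17 → -15 → -22 (alternating steps +2, −7, +2, −7, …).
V: 4, 12, 36, 108, 324 → 972 → 2916 (×3 each step).
W — −8 each step: -14, -22, -30, -38, -46 → -54 → -62.
So the next two tuples are (u=-15,v=972,w=-54) and (u=-22,v=2916,w=-62).

(u=-15,v=972,w=-54), (u=-22,v=2916,w=-62)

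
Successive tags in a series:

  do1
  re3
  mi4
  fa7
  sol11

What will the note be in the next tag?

For the note, runs through the solfège scale do→ti: do, re, mi, fa, sol → la.

la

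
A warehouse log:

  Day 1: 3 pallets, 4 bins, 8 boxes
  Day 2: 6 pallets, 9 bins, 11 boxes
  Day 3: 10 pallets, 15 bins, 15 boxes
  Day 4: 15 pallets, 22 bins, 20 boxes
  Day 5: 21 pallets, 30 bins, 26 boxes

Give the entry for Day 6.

28 pallets, 39 bins, 33 boxes

Pallets: differences are 3, 4, 5, … (increasing by 1 each time), so 3, 6, 10, 15, 21 → 28.
Bins — differences are 5, 6, 7, … (increasing by 1 each time): 4, 9, 15, 22, 30 → 39.
Boxes: differences are 3, 4, 5, … (increasing by 1 each time), so 8, 11, 15, 20, 26 → 33.
So the next row is 28 pallets, 39 bins, 33 boxes.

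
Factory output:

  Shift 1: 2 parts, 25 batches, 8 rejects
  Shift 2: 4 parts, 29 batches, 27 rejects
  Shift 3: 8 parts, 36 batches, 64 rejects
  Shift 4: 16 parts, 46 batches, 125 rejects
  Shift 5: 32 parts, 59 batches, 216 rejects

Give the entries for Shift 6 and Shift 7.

Parts goes 2, 4, 8, 16, 32 → 64 → 128 (×2 each step).
Batches: 25, 29, 36, 46, 59 → 75 → 94 (differences are 4, 7, 10, … (increasing by 3 each time)).
Rejects: perfect cubes: 2³, 3³, 4³, …, so 8, 27, 64, 125, 216 → 343 → 512.
Putting the parts together: 64 parts, 75 batches, 343 rejects and then 128 parts, 94 batches, 512 rejects.

64 parts, 75 batches, 343 rejects; 128 parts, 94 batches, 512 rejects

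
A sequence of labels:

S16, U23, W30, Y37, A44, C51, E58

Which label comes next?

G65

Letter: letters move forward 2 places in the alphabet, wrapping Z→A, so S, U, W, Y, A, C, E → G.
Second component: +7 each step; 16, 23, 30, 37, 44, 51, 58 → 65.
Combining the parts gives G65.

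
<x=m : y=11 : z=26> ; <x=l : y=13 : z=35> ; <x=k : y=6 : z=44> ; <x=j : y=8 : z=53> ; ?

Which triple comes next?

<x=i : y=1 : z=62>

X goes m, l, k, j → i (letters move back 1 place in the alphabet).
Y — alternating steps +2, −7, +2, −7, …: 11, 13, 6, 8 → 1.
Z goes 26, 35, 44, 53 → 62 (+9 each step).
Combining the parts gives <x=i : y=1 : z=62>.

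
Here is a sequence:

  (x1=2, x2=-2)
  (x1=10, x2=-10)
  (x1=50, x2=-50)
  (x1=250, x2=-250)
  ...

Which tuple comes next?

X1: ×5 each step, so 2, 10, 50, 250 → 1250.
X2 — always the negative of the x1: -2, -10, -50, -250 → -1250.
So the next tuple is (x1=1250, x2=-1250).

(x1=1250, x2=-1250)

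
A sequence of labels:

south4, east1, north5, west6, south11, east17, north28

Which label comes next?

Direction goes south, east, north, west, south, east, north → west (repeats south → east → north → west).
Second component: 4, 1, 5, 6, 11, 17, 28 → 45 (each term is the sum of the two before it).
So the next label is west45.

west45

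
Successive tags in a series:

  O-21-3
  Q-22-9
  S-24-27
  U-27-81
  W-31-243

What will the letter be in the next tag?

Letter goes O, Q, S, U, W → Y (letters move forward 2 places in the alphabet).

Y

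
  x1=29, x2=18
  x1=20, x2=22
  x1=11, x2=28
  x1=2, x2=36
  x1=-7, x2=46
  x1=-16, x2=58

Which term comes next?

X1: −9 each step, so 29, 20, 11, 2, -7, -16 → -25.
X2: 18, 22, 28, 36, 46, 58 → 72 (differences are 4, 6, 8, … (increasing by 2 each time)).
Combining the parts gives x1=-25, x2=72.

x1=-25, x2=72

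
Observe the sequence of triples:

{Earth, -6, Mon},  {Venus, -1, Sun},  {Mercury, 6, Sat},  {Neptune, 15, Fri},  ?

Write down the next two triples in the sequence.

{Uranus, 26, Thu}, {Saturn, 39, Wed}

Planet: runs backward through the planets Mercury→Neptune; Earth, Venus, Mercury, Neptune → Uranus → Saturn.
Second value: differences are 5, 7, 9, … (increasing by 2 each time); -6, -1, 6, 15 → 26 → 39.
For the day, runs backward through the weekdays Mon→Sun: Mon, Sun, Sat, Fri → Thu → Wed.
Putting the parts together: {Uranus, 26, Thu} and then {Saturn, 39, Wed}.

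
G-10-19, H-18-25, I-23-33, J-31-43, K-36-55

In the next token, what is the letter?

L

Letter: letters move forward 1 place in the alphabet; G, H, I, J, K → L.
Second component goes 10, 18, 23, 31, 36 → 44 (alternating steps +8, +5, +8, +5, …).
For the third component, differences are 6, 8, 10, … (increasing by 2 each time): 19, 25, 33, 43, 55 → 69.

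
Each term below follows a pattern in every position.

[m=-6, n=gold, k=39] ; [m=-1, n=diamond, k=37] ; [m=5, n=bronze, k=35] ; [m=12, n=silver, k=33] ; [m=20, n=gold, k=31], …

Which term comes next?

[m=29, n=diamond, k=29]

M: -6, -1, 5, 12, 20 → 29 (differences are 5, 6, 7, … (increasing by 1 each time)).
For the n, repeats gold → diamond → bronze → silver: gold, diamond, bronze, silver, gold → diamond.
K: 39, 37, 35, 33, 31 → 29 (−2 each step).
So the next term is [m=29, n=diamond, k=29].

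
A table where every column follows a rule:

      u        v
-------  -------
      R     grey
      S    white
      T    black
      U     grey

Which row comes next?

Column u: R, S, T, U → V (letters move forward 1 place in the alphabet).
Column v: grey, white, black, grey → white (repeats grey → white → black).
Combining the parts gives V  white.

V  white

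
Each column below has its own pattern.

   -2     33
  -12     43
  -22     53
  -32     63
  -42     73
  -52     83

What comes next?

First component: −10 each step, so -2, -12, -22, -32, -42, -52 → -62.
Second component: together with the first component always sums to 31, so 33, 43, 53, 63, 73, 83 → 93.
Putting it together: -62  93.

-62  93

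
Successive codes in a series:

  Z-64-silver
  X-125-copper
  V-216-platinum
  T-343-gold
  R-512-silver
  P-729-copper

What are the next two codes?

Letter: Z, X, V, T, R, P → N → L (letters move back 2 places in the alphabet).
Second component: perfect cubes: 4³, 5³, 6³, …; 64, 125, 216, 343, 512, 729 → 1000 → 1331.
Metal: silver, copper, platinum, gold, silver, copper → platinum → gold (repeats silver → copper → platinum → gold).
So the next two codes are N-1000-platinum and L-1331-gold.

N-1000-platinum, L-1331-gold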